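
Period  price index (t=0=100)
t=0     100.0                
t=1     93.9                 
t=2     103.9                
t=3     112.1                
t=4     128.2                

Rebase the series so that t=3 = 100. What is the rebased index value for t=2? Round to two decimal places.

Rebased(t=2) = 103.9 / 112.1 × 100 = 92.6851

92.69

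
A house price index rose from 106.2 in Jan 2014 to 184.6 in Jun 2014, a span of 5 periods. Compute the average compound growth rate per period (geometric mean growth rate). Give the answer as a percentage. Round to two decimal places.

Growth factor = (184.6/106.2)^(1/5) = (1.738230)^(1/5) = 1.116918
Growth rate = 1.116918 − 1 = 0.116918 = 11.6918%

11.69%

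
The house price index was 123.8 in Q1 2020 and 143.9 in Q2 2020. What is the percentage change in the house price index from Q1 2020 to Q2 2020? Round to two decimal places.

Change = (143.9 − 123.8) / 123.8 × 100
       = 20.1 / 123.8 × 100 = 16.2359%

16.24%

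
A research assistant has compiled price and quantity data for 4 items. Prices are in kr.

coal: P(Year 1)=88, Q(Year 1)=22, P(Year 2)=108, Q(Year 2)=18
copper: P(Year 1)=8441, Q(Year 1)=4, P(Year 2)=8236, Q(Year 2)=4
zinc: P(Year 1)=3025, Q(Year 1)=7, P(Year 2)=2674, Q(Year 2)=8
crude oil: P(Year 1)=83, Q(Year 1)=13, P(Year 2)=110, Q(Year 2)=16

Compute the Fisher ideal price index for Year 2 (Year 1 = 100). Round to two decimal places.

Laspeyres component (base-period weights):
ΣP(Year 2)Q(Year 1) = 108×22 + 8236×4 + 2674×7 + 110×13 = 2376 + 32944 + 18718 + 1430 = 55468
ΣP(Year 1)Q(Year 1) = 88×22 + 8441×4 + 3025×7 + 83×13 = 1936 + 33764 + 21175 + 1079 = 57954
L = 55468 / 57954 × 100 = 95.7104
Paasche component (current-period weights):
ΣP(Year 2)Q(Year 2) = 108×18 + 8236×4 + 2674×8 + 110×16 = 1944 + 32944 + 21392 + 1760 = 58040
ΣP(Year 1)Q(Year 2) = 88×18 + 8441×4 + 3025×8 + 83×16 = 1584 + 33764 + 24200 + 1328 = 60876
P = 58040 / 60876 × 100 = 95.3413
Fisher = √(L × P) = √(95.7104 × 95.3413) = 95.5257

95.53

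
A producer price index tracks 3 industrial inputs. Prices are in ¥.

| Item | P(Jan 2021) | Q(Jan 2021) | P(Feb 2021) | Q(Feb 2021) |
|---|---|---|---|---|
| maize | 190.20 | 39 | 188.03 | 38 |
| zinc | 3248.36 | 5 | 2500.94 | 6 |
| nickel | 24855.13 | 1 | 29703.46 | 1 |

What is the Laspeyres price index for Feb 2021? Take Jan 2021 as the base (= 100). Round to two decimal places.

102.12

Laspeyres price index uses base-period quantities as weights.
ΣP(Feb 2021)·Q(Jan 2021) = 188.03×39 + 2500.94×5 + 29703.46×1 = 7333.17 + 12504.7 + 29703.46 = 49541.33
ΣP(Jan 2021)·Q(Jan 2021) = 190.20×39 + 3248.36×5 + 24855.13×1 = 7417.8 + 16241.8 + 24855.13 = 48514.73
Index = 49541.33 / 48514.73 × 100 = 102.1161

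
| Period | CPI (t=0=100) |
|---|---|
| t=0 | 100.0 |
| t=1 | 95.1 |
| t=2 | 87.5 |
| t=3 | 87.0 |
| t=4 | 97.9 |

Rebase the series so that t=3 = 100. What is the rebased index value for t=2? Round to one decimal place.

Rebased(t=2) = 87.5 / 87.0 × 100 = 100.5747

100.6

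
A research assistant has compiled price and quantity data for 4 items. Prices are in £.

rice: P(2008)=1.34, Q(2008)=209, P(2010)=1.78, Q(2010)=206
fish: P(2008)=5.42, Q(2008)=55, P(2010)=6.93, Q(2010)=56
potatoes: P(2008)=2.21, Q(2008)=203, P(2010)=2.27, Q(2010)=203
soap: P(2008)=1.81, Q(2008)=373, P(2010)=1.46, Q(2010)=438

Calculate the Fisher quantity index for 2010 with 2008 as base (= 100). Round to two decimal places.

Laspeyres component (base-period weights):
ΣP(2008)Q(2010) = 1.34×206 + 5.42×56 + 2.21×203 + 1.81×438 = 276.04 + 303.52 + 448.63 + 792.78 = 1820.97
ΣP(2008)Q(2008) = 1.34×209 + 5.42×55 + 2.21×203 + 1.81×373 = 280.06 + 298.1 + 448.63 + 675.13 = 1701.92
L = 1820.97 / 1701.92 × 100 = 106.9950
Paasche component (current-period weights):
ΣP(2010)Q(2010) = 1.78×206 + 6.93×56 + 2.27×203 + 1.46×438 = 366.68 + 388.08 + 460.81 + 639.48 = 1855.05
ΣP(2010)Q(2008) = 1.78×209 + 6.93×55 + 2.27×203 + 1.46×373 = 372.02 + 381.15 + 460.81 + 544.58 = 1758.56
P = 1855.05 / 1758.56 × 100 = 105.4869
Fisher = √(L × P) = √(106.9950 × 105.4869) = 106.2383

106.24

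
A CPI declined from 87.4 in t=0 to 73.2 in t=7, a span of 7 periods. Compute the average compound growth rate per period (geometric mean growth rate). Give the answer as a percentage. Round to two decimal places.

-2.50%

Growth factor = (73.2/87.4)^(1/7) = (0.837529)^(1/7) = 0.974990
Growth rate = 0.974990 − 1 = -0.025010 = -2.5010%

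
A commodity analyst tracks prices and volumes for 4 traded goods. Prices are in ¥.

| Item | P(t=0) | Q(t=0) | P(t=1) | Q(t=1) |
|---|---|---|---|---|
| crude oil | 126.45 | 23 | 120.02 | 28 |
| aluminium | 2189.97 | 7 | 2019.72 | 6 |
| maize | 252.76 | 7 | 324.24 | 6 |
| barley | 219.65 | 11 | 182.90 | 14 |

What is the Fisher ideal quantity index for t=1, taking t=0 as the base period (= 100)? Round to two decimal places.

94.61

Laspeyres component (base-period weights):
ΣP(t=0)Q(t=1) = 126.45×28 + 2189.97×6 + 252.76×6 + 219.65×14 = 3540.6 + 13139.82 + 1516.56 + 3075.1 = 21272.08
ΣP(t=0)Q(t=0) = 126.45×23 + 2189.97×7 + 252.76×7 + 219.65×11 = 2908.35 + 15329.79 + 1769.32 + 2416.15 = 22423.61
L = 21272.08 / 22423.61 × 100 = 94.8647
Paasche component (current-period weights):
ΣP(t=1)Q(t=1) = 120.02×28 + 2019.72×6 + 324.24×6 + 182.90×14 = 3360.56 + 12118.32 + 1945.44 + 2560.6 = 19984.92
ΣP(t=1)Q(t=0) = 120.02×23 + 2019.72×7 + 324.24×7 + 182.90×11 = 2760.46 + 14138.04 + 2269.68 + 2011.9 = 21180.08
P = 19984.92 / 21180.08 × 100 = 94.3572
Fisher = √(L × P) = √(94.8647 × 94.3572) = 94.6106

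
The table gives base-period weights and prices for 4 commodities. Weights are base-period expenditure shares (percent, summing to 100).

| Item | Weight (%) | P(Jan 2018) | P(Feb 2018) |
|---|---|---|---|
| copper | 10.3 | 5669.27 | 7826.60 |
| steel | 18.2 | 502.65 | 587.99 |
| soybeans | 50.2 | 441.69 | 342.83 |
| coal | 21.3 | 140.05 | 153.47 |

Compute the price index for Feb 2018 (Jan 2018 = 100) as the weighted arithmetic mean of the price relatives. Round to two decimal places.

copper: 10.3 × (7826.60/5669.27) = 10.3 × 1.380530 = 14.2195
steel: 18.2 × (587.99/502.65) = 18.2 × 1.169780 = 21.2900
soybeans: 50.2 × (342.83/441.69) = 50.2 × 0.776178 = 38.9641
coal: 21.3 × (153.47/140.05) = 21.3 × 1.095823 = 23.3410
Index = Σ wᵢ·(p₁ᵢ/p₀ᵢ) = 14.2195 + 21.2900 + 38.9641 + 23.3410 = 97.8146

97.81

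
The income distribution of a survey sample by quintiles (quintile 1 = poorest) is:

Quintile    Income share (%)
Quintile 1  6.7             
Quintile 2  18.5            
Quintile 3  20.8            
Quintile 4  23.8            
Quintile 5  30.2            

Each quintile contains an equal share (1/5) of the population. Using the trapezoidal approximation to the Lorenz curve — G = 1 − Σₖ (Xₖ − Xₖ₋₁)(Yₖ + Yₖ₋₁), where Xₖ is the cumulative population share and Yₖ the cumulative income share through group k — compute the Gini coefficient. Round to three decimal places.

Cumulative income shares Yₖ: 0.0670, 0.2520, 0.4600, 0.6980, 1.0000
Σ (Xₖ−Xₖ₋₁)(Yₖ+Yₖ₋₁) = (1/5)(0.0670+0.0000) + (1/5)(0.2520+0.0670) + (1/5)(0.4600+0.2520) + (1/5)(0.6980+0.4600) + (1/5)(1.0000+0.6980)
  = 0.0134 + 0.0638 + 0.1424 + 0.2316 + 0.3396 = 0.7908
G = 1 − 0.7908 = 0.2092

0.209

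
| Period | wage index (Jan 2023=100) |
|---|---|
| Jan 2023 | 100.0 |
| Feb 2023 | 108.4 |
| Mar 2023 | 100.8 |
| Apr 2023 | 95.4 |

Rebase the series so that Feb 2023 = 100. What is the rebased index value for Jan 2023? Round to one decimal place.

92.3

Rebased(Jan 2023) = 100.0 / 108.4 × 100 = 92.2509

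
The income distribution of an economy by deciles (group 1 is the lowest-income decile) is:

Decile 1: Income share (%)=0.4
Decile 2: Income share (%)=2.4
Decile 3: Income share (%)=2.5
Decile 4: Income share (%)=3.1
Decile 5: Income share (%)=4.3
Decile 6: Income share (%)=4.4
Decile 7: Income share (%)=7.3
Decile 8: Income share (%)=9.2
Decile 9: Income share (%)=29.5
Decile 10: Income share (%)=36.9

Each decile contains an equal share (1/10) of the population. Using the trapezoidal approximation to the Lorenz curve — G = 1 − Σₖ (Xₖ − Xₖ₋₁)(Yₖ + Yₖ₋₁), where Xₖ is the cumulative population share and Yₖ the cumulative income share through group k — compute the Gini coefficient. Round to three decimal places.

0.564

Cumulative income shares Yₖ: 0.0040, 0.0280, 0.0530, 0.0840, 0.1270, 0.1710, 0.2440, 0.3360, 0.6310, 1.0000
Σ (Xₖ−Xₖ₋₁)(Yₖ+Yₖ₋₁) = (1/10)(0.0040+0.0000) + (1/10)(0.0280+0.0040) + (1/10)(0.0530+0.0280) + (1/10)(0.0840+0.0530) + (1/10)(0.1270+0.0840) + (1/10)(0.1710+0.1270) + (1/10)(0.2440+0.1710) + (1/10)(0.3360+0.2440) + (1/10)(0.6310+0.3360) + (1/10)(1.0000+0.6310)
  = 0.0004 + 0.0032 + 0.0081 + 0.0137 + 0.0211 + 0.0298 + 0.0415 + 0.0580 + 0.0967 + 0.1631 = 0.4356
G = 1 − 0.4356 = 0.5644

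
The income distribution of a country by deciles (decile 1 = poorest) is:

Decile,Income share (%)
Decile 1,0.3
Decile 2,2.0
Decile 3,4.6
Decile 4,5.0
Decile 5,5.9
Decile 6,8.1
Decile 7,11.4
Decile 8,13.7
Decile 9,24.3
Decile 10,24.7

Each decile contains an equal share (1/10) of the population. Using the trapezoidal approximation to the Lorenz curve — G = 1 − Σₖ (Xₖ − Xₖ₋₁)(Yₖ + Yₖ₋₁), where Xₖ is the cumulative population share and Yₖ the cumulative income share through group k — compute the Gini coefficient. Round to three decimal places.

0.443

Cumulative income shares Yₖ: 0.0030, 0.0230, 0.0690, 0.1190, 0.1780, 0.2590, 0.3730, 0.5100, 0.7530, 1.0000
Σ (Xₖ−Xₖ₋₁)(Yₖ+Yₖ₋₁) = (1/10)(0.0030+0.0000) + (1/10)(0.0230+0.0030) + (1/10)(0.0690+0.0230) + (1/10)(0.1190+0.0690) + (1/10)(0.1780+0.1190) + (1/10)(0.2590+0.1780) + (1/10)(0.3730+0.2590) + (1/10)(0.5100+0.3730) + (1/10)(0.7530+0.5100) + (1/10)(1.0000+0.7530)
  = 0.0003 + 0.0026 + 0.0092 + 0.0188 + 0.0297 + 0.0437 + 0.0632 + 0.0883 + 0.1263 + 0.1753 = 0.5574
G = 1 − 0.5574 = 0.4426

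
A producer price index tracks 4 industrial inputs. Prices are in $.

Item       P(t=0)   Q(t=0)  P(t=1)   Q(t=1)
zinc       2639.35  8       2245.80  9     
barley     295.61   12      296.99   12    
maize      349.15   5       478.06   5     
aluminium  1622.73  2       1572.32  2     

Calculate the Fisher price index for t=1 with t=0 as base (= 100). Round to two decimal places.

Laspeyres component (base-period weights):
ΣP(t=1)Q(t=0) = 2245.80×8 + 296.99×12 + 478.06×5 + 1572.32×2 = 17966.4 + 3563.88 + 2390.3 + 3144.64 = 27065.22
ΣP(t=0)Q(t=0) = 2639.35×8 + 295.61×12 + 349.15×5 + 1622.73×2 = 21114.8 + 3547.32 + 1745.75 + 3245.46 = 29653.33
L = 27065.22 / 29653.33 × 100 = 91.2721
Paasche component (current-period weights):
ΣP(t=1)Q(t=1) = 2245.80×9 + 296.99×12 + 478.06×5 + 1572.32×2 = 20212.2 + 3563.88 + 2390.3 + 3144.64 = 29311.02
ΣP(t=0)Q(t=1) = 2639.35×9 + 295.61×12 + 349.15×5 + 1622.73×2 = 23754.15 + 3547.32 + 1745.75 + 3245.46 = 32292.68
P = 29311.02 / 32292.68 × 100 = 90.7668
Fisher = √(L × P) = √(91.2721 × 90.7668) = 91.0191

91.02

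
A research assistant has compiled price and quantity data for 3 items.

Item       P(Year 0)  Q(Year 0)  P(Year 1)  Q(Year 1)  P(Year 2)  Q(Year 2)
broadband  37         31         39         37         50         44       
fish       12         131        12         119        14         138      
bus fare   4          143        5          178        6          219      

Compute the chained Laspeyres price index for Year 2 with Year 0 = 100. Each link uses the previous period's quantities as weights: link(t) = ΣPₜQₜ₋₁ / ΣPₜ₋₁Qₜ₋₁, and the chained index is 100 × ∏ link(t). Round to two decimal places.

Link Year 0→Year 1:
ΣP(Year 1)Q(Year 0) = 39×31 + 12×131 + 5×143 = 1209 + 1572 + 715 = 3496
ΣP(Year 0)Q(Year 0) = 37×31 + 12×131 + 4×143 = 1147 + 1572 + 572 = 3291
link = 3496/3291 = 1.062291
Link Year 1→Year 2:
ΣP(Year 2)Q(Year 1) = 50×37 + 14×119 + 6×178 = 1850 + 1666 + 1068 = 4584
ΣP(Year 1)Q(Year 1) = 39×37 + 12×119 + 5×178 = 1443 + 1428 + 890 = 3761
link = 4584/3761 = 1.218825
Chained index = 100 × 1.062291 × 1.218825 = 129.4747

129.47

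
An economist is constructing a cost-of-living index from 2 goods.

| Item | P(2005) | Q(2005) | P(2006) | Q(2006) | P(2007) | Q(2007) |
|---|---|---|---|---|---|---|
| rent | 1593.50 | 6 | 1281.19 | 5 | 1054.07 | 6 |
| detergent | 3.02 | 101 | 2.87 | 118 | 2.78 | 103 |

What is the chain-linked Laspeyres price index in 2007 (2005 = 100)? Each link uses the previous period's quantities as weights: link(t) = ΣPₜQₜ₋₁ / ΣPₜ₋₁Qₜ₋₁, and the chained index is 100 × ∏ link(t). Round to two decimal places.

67.11

Link 2005→2006:
ΣP(2006)Q(2005) = 1281.19×6 + 2.87×101 = 7687.14 + 289.87 = 7977.01
ΣP(2005)Q(2005) = 1593.50×6 + 3.02×101 = 9561 + 305.02 = 9866.02
link = 7977.01/9866.02 = 0.808534
Link 2006→2007:
ΣP(2007)Q(2006) = 1054.07×5 + 2.78×118 = 5270.35 + 328.04 = 5598.39
ΣP(2006)Q(2006) = 1281.19×5 + 2.87×118 = 6405.95 + 338.66 = 6744.61
link = 5598.39/6744.61 = 0.830054
Chained index = 100 × 0.808534 × 0.830054 = 67.1127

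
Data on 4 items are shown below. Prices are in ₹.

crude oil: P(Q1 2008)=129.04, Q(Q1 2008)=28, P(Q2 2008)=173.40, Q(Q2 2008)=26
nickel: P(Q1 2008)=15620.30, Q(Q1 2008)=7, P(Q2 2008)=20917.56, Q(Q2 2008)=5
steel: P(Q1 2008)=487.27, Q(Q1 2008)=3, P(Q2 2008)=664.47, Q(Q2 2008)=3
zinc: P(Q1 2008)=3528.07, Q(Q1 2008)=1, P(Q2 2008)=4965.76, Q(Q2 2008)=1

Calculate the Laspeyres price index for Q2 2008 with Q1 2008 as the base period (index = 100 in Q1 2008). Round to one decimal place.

134.2

Laspeyres price index uses base-period quantities as weights.
ΣP(Q2 2008)·Q(Q1 2008) = 173.40×28 + 20917.56×7 + 664.47×3 + 4965.76×1 = 4855.2 + 146422.92 + 1993.41 + 4965.76 = 158237.29
ΣP(Q1 2008)·Q(Q1 2008) = 129.04×28 + 15620.30×7 + 487.27×3 + 3528.07×1 = 3613.12 + 109342.1 + 1461.81 + 3528.07 = 117945.1
Index = 158237.29 / 117945.1 × 100 = 134.1618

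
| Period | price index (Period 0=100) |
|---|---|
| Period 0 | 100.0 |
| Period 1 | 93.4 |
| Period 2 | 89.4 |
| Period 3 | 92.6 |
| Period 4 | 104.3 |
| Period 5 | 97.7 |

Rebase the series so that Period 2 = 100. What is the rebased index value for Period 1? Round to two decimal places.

104.47

Rebased(Period 1) = 93.4 / 89.4 × 100 = 104.4743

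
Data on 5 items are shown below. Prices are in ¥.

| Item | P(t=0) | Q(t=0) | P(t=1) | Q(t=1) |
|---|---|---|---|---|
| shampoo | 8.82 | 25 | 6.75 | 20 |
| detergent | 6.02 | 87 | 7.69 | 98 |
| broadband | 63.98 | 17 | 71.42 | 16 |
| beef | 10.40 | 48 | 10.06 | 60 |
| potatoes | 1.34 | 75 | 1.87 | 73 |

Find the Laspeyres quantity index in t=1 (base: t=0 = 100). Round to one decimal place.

Laspeyres quantity index uses base-period prices as weights.
ΣP(t=0)·Q(t=1) = 8.82×20 + 6.02×98 + 63.98×16 + 10.40×60 + 1.34×73 = 176.4 + 589.96 + 1023.68 + 624 + 97.82 = 2511.86
ΣP(t=0)·Q(t=0) = 8.82×25 + 6.02×87 + 63.98×17 + 10.40×48 + 1.34×75 = 220.5 + 523.74 + 1087.66 + 499.2 + 100.5 = 2431.6
Index = 2511.86 / 2431.6 × 100 = 103.3007

103.3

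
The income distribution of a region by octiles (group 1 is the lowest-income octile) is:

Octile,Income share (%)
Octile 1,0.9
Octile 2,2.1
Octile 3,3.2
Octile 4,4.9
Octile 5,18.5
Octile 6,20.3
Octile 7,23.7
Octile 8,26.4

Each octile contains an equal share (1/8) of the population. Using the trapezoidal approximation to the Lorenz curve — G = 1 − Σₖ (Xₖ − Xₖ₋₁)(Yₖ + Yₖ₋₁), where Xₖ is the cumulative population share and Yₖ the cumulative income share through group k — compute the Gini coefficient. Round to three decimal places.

0.439

Cumulative income shares Yₖ: 0.0090, 0.0300, 0.0620, 0.1110, 0.2960, 0.4990, 0.7360, 1.0000
Σ (Xₖ−Xₖ₋₁)(Yₖ+Yₖ₋₁) = (1/8)(0.0090+0.0000) + (1/8)(0.0300+0.0090) + (1/8)(0.0620+0.0300) + (1/8)(0.1110+0.0620) + (1/8)(0.2960+0.1110) + (1/8)(0.4990+0.2960) + (1/8)(0.7360+0.4990) + (1/8)(1.0000+0.7360)
  = 0.0011 + 0.0049 + 0.0115 + 0.0216 + 0.0509 + 0.0994 + 0.1544 + 0.2170 = 0.5607
G = 1 − 0.5607 = 0.4393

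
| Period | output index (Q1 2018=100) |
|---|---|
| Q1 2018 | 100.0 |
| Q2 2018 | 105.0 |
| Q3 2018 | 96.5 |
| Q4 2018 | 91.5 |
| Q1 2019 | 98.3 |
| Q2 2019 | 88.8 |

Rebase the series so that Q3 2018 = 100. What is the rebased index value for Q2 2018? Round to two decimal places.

Rebased(Q2 2018) = 105.0 / 96.5 × 100 = 108.8083

108.81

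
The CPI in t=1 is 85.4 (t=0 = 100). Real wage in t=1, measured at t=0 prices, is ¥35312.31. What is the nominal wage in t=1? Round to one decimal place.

Nominal = Real × (Index/100) = 35312.31 × (85.4/100)
        = 35312.31 × 0.854 = 30156.7127

30156.7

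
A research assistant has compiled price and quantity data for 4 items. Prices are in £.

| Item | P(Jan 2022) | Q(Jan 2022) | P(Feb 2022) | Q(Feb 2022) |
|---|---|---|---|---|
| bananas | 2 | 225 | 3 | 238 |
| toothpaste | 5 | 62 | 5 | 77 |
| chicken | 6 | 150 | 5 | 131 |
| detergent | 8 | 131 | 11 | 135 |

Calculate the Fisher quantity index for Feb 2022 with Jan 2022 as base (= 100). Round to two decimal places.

Laspeyres component (base-period weights):
ΣP(Jan 2022)Q(Feb 2022) = 2×238 + 5×77 + 6×131 + 8×135 = 476 + 385 + 786 + 1080 = 2727
ΣP(Jan 2022)Q(Jan 2022) = 2×225 + 5×62 + 6×150 + 8×131 = 450 + 310 + 900 + 1048 = 2708
L = 2727 / 2708 × 100 = 100.7016
Paasche component (current-period weights):
ΣP(Feb 2022)Q(Feb 2022) = 3×238 + 5×77 + 5×131 + 11×135 = 714 + 385 + 655 + 1485 = 3239
ΣP(Feb 2022)Q(Jan 2022) = 3×225 + 5×62 + 5×150 + 11×131 = 675 + 310 + 750 + 1441 = 3176
P = 3239 / 3176 × 100 = 101.9836
Fisher = √(L × P) = √(100.7016 × 101.9836) = 101.3406

101.34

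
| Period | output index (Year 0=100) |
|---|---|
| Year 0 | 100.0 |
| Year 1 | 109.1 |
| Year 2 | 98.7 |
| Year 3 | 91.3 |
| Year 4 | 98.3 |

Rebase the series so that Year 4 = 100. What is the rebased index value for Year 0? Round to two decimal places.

Rebased(Year 0) = 100.0 / 98.3 × 100 = 101.7294

101.73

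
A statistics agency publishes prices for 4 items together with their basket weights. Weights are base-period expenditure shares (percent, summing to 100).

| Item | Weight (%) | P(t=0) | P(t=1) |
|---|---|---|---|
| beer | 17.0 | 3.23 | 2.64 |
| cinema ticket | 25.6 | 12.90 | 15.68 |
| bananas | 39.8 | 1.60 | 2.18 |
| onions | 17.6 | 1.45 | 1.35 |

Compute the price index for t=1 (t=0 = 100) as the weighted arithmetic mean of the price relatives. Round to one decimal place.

115.6

beer: 17.0 × (2.64/3.23) = 17.0 × 0.817337 = 13.8947
cinema ticket: 25.6 × (15.68/12.90) = 25.6 × 1.215504 = 31.1169
bananas: 39.8 × (2.18/1.60) = 39.8 × 1.362500 = 54.2275
onions: 17.6 × (1.35/1.45) = 17.6 × 0.931034 = 16.3862
Index = Σ wᵢ·(p₁ᵢ/p₀ᵢ) = 13.8947 + 31.1169 + 54.2275 + 16.3862 = 115.6253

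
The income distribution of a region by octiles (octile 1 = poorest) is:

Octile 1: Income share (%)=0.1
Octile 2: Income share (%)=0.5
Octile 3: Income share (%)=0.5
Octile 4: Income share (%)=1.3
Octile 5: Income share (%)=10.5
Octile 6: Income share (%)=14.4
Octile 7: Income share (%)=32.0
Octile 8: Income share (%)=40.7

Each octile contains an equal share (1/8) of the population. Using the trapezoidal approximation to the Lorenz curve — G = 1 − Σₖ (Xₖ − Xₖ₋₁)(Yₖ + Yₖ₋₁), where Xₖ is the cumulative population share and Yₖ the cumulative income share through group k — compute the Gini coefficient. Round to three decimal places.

0.616

Cumulative income shares Yₖ: 0.0010, 0.0060, 0.0110, 0.0240, 0.1290, 0.2730, 0.5930, 1.0000
Σ (Xₖ−Xₖ₋₁)(Yₖ+Yₖ₋₁) = (1/8)(0.0010+0.0000) + (1/8)(0.0060+0.0010) + (1/8)(0.0110+0.0060) + (1/8)(0.0240+0.0110) + (1/8)(0.1290+0.0240) + (1/8)(0.2730+0.1290) + (1/8)(0.5930+0.2730) + (1/8)(1.0000+0.5930)
  = 0.0001 + 0.0009 + 0.0021 + 0.0044 + 0.0191 + 0.0503 + 0.1082 + 0.1991 = 0.3842
G = 1 − 0.3842 = 0.6158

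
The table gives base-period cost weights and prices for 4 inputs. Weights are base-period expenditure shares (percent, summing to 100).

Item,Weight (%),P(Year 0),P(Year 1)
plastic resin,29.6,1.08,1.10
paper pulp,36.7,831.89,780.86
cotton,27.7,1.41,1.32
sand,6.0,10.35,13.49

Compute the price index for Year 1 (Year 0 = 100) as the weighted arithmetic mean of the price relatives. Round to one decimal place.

98.3

plastic resin: 29.6 × (1.10/1.08) = 29.6 × 1.018519 = 30.1481
paper pulp: 36.7 × (780.86/831.89) = 36.7 × 0.938658 = 34.4487
cotton: 27.7 × (1.32/1.41) = 27.7 × 0.936170 = 25.9319
sand: 6.0 × (13.49/10.35) = 6.0 × 1.303382 = 7.8203
Index = Σ wᵢ·(p₁ᵢ/p₀ᵢ) = 30.1481 + 34.4487 + 25.9319 + 7.8203 = 98.3491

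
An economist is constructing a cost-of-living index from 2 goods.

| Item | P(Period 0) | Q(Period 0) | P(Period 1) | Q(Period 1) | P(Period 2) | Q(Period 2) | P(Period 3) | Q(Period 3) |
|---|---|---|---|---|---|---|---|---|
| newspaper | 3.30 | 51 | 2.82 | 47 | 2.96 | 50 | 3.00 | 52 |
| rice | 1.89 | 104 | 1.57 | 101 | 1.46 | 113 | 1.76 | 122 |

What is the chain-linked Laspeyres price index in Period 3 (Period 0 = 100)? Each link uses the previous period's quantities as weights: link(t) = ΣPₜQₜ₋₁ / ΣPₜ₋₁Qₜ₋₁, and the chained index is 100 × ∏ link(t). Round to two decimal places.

Link Period 0→Period 1:
ΣP(Period 1)Q(Period 0) = 2.82×51 + 1.57×104 = 143.82 + 163.28 = 307.1
ΣP(Period 0)Q(Period 0) = 3.30×51 + 1.89×104 = 168.3 + 196.56 = 364.86
link = 307.1/364.86 = 0.841693
Link Period 1→Period 2:
ΣP(Period 2)Q(Period 1) = 2.96×47 + 1.46×101 = 139.12 + 147.46 = 286.58
ΣP(Period 1)Q(Period 1) = 2.82×47 + 1.57×101 = 132.54 + 158.57 = 291.11
link = 286.58/291.11 = 0.984439
Link Period 2→Period 3:
ΣP(Period 3)Q(Period 2) = 3.00×50 + 1.76×113 = 150 + 198.88 = 348.88
ΣP(Period 2)Q(Period 2) = 2.96×50 + 1.46×113 = 148 + 164.98 = 312.98
link = 348.88/312.98 = 1.114704
Chained index = 100 × 0.841693 × 0.984439 × 1.114704 = 92.3638

92.36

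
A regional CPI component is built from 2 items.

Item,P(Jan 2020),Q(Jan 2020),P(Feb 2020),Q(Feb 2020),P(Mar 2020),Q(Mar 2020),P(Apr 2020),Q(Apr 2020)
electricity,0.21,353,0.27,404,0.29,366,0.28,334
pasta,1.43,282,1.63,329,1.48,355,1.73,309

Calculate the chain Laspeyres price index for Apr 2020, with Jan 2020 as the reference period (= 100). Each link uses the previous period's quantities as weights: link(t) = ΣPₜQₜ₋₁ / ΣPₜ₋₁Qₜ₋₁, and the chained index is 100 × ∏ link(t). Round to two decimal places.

123.48

Link Jan 2020→Feb 2020:
ΣP(Feb 2020)Q(Jan 2020) = 0.27×353 + 1.63×282 = 95.31 + 459.66 = 554.97
ΣP(Jan 2020)Q(Jan 2020) = 0.21×353 + 1.43×282 = 74.13 + 403.26 = 477.39
link = 554.97/477.39 = 1.162509
Link Feb 2020→Mar 2020:
ΣP(Mar 2020)Q(Feb 2020) = 0.29×404 + 1.48×329 = 117.16 + 486.92 = 604.08
ΣP(Feb 2020)Q(Feb 2020) = 0.27×404 + 1.63×329 = 109.08 + 536.27 = 645.35
link = 604.08/645.35 = 0.936050
Link Mar 2020→Apr 2020:
ΣP(Apr 2020)Q(Mar 2020) = 0.28×366 + 1.73×355 = 102.48 + 614.15 = 716.63
ΣP(Mar 2020)Q(Mar 2020) = 0.29×366 + 1.48×355 = 106.14 + 525.4 = 631.54
link = 716.63/631.54 = 1.134734
Chained index = 100 × 1.162509 × 0.936050 × 1.134734 = 123.4780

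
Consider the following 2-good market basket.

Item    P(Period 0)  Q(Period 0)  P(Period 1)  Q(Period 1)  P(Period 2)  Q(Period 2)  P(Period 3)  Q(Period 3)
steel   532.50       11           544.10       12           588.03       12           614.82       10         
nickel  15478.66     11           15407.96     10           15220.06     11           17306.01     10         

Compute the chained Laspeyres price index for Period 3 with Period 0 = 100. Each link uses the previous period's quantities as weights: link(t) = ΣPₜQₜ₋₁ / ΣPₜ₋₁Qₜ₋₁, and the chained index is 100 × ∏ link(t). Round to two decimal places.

Link Period 0→Period 1:
ΣP(Period 1)Q(Period 0) = 544.10×11 + 15407.96×11 = 5985.1 + 169487.56 = 175472.66
ΣP(Period 0)Q(Period 0) = 532.50×11 + 15478.66×11 = 5857.5 + 170265.26 = 176122.76
link = 175472.66/176122.76 = 0.996309
Link Period 1→Period 2:
ΣP(Period 2)Q(Period 1) = 588.03×12 + 15220.06×10 = 7056.36 + 152200.6 = 159256.96
ΣP(Period 1)Q(Period 1) = 544.10×12 + 15407.96×10 = 6529.2 + 154079.6 = 160608.8
link = 159256.96/160608.8 = 0.991583
Link Period 2→Period 3:
ΣP(Period 3)Q(Period 2) = 614.82×12 + 17306.01×11 = 7377.84 + 190366.11 = 197743.95
ΣP(Period 2)Q(Period 2) = 588.03×12 + 15220.06×11 = 7056.36 + 167420.66 = 174477.02
link = 197743.95/174477.02 = 1.133352
Chained index = 100 × 0.996309 × 0.991583 × 1.133352 = 111.9665

111.97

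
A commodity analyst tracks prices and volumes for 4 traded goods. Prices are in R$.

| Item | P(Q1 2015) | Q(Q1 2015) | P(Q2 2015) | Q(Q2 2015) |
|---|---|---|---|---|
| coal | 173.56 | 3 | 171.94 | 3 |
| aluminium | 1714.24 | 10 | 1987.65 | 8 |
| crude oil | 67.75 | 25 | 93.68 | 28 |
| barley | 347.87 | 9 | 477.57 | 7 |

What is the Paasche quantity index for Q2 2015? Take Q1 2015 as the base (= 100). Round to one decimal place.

82.8

Paasche quantity index uses current-period prices as weights.
ΣP(Q2 2015)·Q(Q2 2015) = 171.94×3 + 1987.65×8 + 93.68×28 + 477.57×7 = 515.82 + 15901.2 + 2623.04 + 3342.99 = 22383.05
ΣP(Q2 2015)·Q(Q1 2015) = 171.94×3 + 1987.65×10 + 93.68×25 + 477.57×9 = 515.82 + 19876.5 + 2342 + 4298.13 = 27032.45
Index = 22383.05 / 27032.45 × 100 = 82.8007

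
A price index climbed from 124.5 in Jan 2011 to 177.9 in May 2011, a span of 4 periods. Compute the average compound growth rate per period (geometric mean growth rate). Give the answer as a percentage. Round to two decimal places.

Growth factor = (177.9/124.5)^(1/4) = (1.428916)^(1/4) = 1.093331
Growth rate = 1.093331 − 1 = 0.093331 = 9.3331%

9.33%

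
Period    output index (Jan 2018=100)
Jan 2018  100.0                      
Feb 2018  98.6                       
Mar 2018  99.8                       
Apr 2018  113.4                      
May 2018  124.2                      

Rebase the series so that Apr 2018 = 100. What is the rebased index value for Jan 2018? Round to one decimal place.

Rebased(Jan 2018) = 100.0 / 113.4 × 100 = 88.1834

88.2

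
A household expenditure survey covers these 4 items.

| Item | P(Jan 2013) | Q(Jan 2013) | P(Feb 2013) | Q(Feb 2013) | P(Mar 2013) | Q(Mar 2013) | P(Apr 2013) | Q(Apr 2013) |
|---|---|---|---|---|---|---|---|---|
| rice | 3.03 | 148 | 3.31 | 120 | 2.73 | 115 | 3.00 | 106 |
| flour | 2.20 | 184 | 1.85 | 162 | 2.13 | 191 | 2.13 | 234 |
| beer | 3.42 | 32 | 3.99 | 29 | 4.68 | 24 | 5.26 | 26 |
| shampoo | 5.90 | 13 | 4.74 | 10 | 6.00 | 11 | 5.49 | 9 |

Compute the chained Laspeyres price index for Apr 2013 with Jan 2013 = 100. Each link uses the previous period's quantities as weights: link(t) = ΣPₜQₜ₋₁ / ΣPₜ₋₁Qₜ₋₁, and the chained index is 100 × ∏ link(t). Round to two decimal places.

103.39

Link Jan 2013→Feb 2013:
ΣP(Feb 2013)Q(Jan 2013) = 3.31×148 + 1.85×184 + 3.99×32 + 4.74×13 = 489.88 + 340.4 + 127.68 + 61.62 = 1019.58
ΣP(Jan 2013)Q(Jan 2013) = 3.03×148 + 2.20×184 + 3.42×32 + 5.90×13 = 448.44 + 404.8 + 109.44 + 76.7 = 1039.38
link = 1019.58/1039.38 = 0.980950
Link Feb 2013→Mar 2013:
ΣP(Mar 2013)Q(Feb 2013) = 2.73×120 + 2.13×162 + 4.68×29 + 6.00×10 = 327.6 + 345.06 + 135.72 + 60 = 868.38
ΣP(Feb 2013)Q(Feb 2013) = 3.31×120 + 1.85×162 + 3.99×29 + 4.74×10 = 397.2 + 299.7 + 115.71 + 47.4 = 860.01
link = 868.38/860.01 = 1.009732
Link Mar 2013→Apr 2013:
ΣP(Apr 2013)Q(Mar 2013) = 3.00×115 + 2.13×191 + 5.26×24 + 5.49×11 = 345 + 406.83 + 126.24 + 60.39 = 938.46
ΣP(Mar 2013)Q(Mar 2013) = 2.73×115 + 2.13×191 + 4.68×24 + 6.00×11 = 313.95 + 406.83 + 112.32 + 66 = 899.1
link = 938.46/899.1 = 1.043777
Chained index = 100 × 0.980950 × 1.009732 × 1.043777 = 103.3858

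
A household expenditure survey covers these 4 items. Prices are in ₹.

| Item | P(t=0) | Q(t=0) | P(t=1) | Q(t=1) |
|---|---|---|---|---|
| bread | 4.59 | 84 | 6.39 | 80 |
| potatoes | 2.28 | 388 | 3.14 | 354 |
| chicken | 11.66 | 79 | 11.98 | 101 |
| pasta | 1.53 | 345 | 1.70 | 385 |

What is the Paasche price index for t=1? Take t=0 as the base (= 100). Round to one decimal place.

118.6

Paasche price index uses current-period quantities as weights.
ΣP(t=1)·Q(t=1) = 6.39×80 + 3.14×354 + 11.98×101 + 1.70×385 = 511.2 + 1111.56 + 1209.98 + 654.5 = 3487.24
ΣP(t=0)·Q(t=1) = 4.59×80 + 2.28×354 + 11.66×101 + 1.53×385 = 367.2 + 807.12 + 1177.66 + 589.05 = 2941.03
Index = 3487.24 / 2941.03 × 100 = 118.5721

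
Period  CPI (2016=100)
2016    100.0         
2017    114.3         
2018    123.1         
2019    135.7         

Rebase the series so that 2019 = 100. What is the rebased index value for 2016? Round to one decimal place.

73.7

Rebased(2016) = 100.0 / 135.7 × 100 = 73.6920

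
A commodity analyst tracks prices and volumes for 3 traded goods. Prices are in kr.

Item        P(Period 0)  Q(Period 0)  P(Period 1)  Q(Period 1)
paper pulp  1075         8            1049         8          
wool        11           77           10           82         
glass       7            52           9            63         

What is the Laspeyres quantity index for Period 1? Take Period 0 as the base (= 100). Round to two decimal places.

Laspeyres quantity index uses base-period prices as weights.
ΣP(Period 0)·Q(Period 1) = 1075×8 + 11×82 + 7×63 = 8600 + 902 + 441 = 9943
ΣP(Period 0)·Q(Period 0) = 1075×8 + 11×77 + 7×52 = 8600 + 847 + 364 = 9811
Index = 9943 / 9811 × 100 = 101.3454

101.35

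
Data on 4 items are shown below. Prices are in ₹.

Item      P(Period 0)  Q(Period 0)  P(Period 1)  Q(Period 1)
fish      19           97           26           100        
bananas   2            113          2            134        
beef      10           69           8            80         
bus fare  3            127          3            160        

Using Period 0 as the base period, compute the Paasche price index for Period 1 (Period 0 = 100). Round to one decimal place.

Paasche price index uses current-period quantities as weights.
ΣP(Period 1)·Q(Period 1) = 26×100 + 2×134 + 8×80 + 3×160 = 2600 + 268 + 640 + 480 = 3988
ΣP(Period 0)·Q(Period 1) = 19×100 + 2×134 + 10×80 + 3×160 = 1900 + 268 + 800 + 480 = 3448
Index = 3988 / 3448 × 100 = 115.6613

115.7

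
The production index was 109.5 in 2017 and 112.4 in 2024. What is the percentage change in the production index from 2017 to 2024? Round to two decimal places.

Change = (112.4 − 109.5) / 109.5 × 100
       = 2.9 / 109.5 × 100 = 2.6484%

2.65%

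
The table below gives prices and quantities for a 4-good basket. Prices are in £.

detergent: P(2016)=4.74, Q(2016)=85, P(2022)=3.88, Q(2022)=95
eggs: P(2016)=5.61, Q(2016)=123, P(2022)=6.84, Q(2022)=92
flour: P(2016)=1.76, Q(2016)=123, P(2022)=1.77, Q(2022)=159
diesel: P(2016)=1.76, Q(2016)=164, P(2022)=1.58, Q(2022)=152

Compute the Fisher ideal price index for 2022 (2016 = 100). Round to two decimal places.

Laspeyres component (base-period weights):
ΣP(2022)Q(2016) = 3.88×85 + 6.84×123 + 1.77×123 + 1.58×164 = 329.8 + 841.32 + 217.71 + 259.12 = 1647.95
ΣP(2016)Q(2016) = 4.74×85 + 5.61×123 + 1.76×123 + 1.76×164 = 402.9 + 690.03 + 216.48 + 288.64 = 1598.05
L = 1647.95 / 1598.05 × 100 = 103.1226
Paasche component (current-period weights):
ΣP(2022)Q(2022) = 3.88×95 + 6.84×92 + 1.77×159 + 1.58×152 = 368.6 + 629.28 + 281.43 + 240.16 = 1519.47
ΣP(2016)Q(2022) = 4.74×95 + 5.61×92 + 1.76×159 + 1.76×152 = 450.3 + 516.12 + 279.84 + 267.52 = 1513.78
P = 1519.47 / 1513.78 × 100 = 100.3759
Fisher = √(L × P) = √(103.1226 × 100.3759) = 101.7399

101.74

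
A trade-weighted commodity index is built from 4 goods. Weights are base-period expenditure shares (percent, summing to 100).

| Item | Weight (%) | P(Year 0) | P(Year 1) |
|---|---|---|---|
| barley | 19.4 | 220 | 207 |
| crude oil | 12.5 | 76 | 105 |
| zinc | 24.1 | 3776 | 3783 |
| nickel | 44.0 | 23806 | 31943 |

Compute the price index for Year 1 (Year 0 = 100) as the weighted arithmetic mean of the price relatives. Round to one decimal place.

barley: 19.4 × (207/220) = 19.4 × 0.940909 = 18.2536
crude oil: 12.5 × (105/76) = 12.5 × 1.381579 = 17.2697
zinc: 24.1 × (3783/3776) = 24.1 × 1.001854 = 24.1447
nickel: 44.0 × (31943/23806) = 44.0 × 1.341805 = 59.0394
Index = Σ wᵢ·(p₁ᵢ/p₀ᵢ) = 18.2536 + 17.2697 + 24.1447 + 59.0394 = 118.7075

118.7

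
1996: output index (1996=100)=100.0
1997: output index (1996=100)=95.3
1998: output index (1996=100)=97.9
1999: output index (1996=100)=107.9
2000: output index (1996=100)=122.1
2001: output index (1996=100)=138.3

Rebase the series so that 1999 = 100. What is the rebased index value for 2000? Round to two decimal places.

113.16

Rebased(2000) = 122.1 / 107.9 × 100 = 113.1603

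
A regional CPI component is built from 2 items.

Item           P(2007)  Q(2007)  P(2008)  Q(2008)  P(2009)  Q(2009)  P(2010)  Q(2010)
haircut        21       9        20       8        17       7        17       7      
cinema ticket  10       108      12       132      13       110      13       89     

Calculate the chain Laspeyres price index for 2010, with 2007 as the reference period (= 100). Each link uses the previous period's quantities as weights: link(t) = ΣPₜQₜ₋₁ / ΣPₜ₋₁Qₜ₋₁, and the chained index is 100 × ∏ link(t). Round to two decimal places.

123.51

Link 2007→2008:
ΣP(2008)Q(2007) = 20×9 + 12×108 = 180 + 1296 = 1476
ΣP(2007)Q(2007) = 21×9 + 10×108 = 189 + 1080 = 1269
link = 1476/1269 = 1.163121
Link 2008→2009:
ΣP(2009)Q(2008) = 17×8 + 13×132 = 136 + 1716 = 1852
ΣP(2008)Q(2008) = 20×8 + 12×132 = 160 + 1584 = 1744
link = 1852/1744 = 1.061927
Link 2009→2010:
ΣP(2010)Q(2009) = 17×7 + 13×110 = 119 + 1430 = 1549
ΣP(2009)Q(2009) = 17×7 + 13×110 = 119 + 1430 = 1549
link = 1549/1549 = 1.000000
Chained index = 100 × 1.163121 × 1.061927 × 1.000000 = 123.5149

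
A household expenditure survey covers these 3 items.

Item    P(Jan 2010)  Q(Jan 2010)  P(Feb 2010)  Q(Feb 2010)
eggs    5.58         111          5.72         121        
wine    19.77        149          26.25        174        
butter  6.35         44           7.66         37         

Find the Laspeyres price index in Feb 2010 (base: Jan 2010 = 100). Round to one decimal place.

Laspeyres price index uses base-period quantities as weights.
ΣP(Feb 2010)·Q(Jan 2010) = 5.72×111 + 26.25×149 + 7.66×44 = 634.92 + 3911.25 + 337.04 = 4883.21
ΣP(Jan 2010)·Q(Jan 2010) = 5.58×111 + 19.77×149 + 6.35×44 = 619.38 + 2945.73 + 279.4 = 3844.51
Index = 4883.21 / 3844.51 × 100 = 127.0177

127.0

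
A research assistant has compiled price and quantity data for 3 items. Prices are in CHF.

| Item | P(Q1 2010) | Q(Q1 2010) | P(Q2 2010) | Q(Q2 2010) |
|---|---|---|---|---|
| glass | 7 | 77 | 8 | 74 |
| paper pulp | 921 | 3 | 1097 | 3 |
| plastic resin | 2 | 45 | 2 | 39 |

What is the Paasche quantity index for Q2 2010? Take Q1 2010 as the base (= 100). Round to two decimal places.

99.10

Paasche quantity index uses current-period prices as weights.
ΣP(Q2 2010)·Q(Q2 2010) = 8×74 + 1097×3 + 2×39 = 592 + 3291 + 78 = 3961
ΣP(Q2 2010)·Q(Q1 2010) = 8×77 + 1097×3 + 2×45 = 616 + 3291 + 90 = 3997
Index = 3961 / 3997 × 100 = 99.0993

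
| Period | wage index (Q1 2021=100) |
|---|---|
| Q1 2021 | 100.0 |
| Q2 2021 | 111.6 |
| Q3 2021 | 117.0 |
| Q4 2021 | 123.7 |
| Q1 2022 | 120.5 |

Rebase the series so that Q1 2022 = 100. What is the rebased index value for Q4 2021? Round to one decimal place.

Rebased(Q4 2021) = 123.7 / 120.5 × 100 = 102.6556

102.7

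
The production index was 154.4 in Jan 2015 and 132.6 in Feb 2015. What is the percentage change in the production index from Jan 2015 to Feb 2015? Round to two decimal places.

-14.12%

Change = (132.6 − 154.4) / 154.4 × 100
       = -21.8 / 154.4 × 100 = -14.1192%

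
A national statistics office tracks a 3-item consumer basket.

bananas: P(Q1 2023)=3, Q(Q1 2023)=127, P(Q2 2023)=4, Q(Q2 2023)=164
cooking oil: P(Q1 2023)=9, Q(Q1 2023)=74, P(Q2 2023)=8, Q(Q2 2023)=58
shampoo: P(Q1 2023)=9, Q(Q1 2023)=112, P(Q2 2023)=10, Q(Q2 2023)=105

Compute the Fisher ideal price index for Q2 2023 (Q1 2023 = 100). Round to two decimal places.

Laspeyres component (base-period weights):
ΣP(Q2 2023)Q(Q1 2023) = 4×127 + 8×74 + 10×112 = 508 + 592 + 1120 = 2220
ΣP(Q1 2023)Q(Q1 2023) = 3×127 + 9×74 + 9×112 = 381 + 666 + 1008 = 2055
L = 2220 / 2055 × 100 = 108.0292
Paasche component (current-period weights):
ΣP(Q2 2023)Q(Q2 2023) = 4×164 + 8×58 + 10×105 = 656 + 464 + 1050 = 2170
ΣP(Q1 2023)Q(Q2 2023) = 3×164 + 9×58 + 9×105 = 492 + 522 + 945 = 1959
P = 2170 / 1959 × 100 = 110.7708
Fisher = √(L × P) = √(108.0292 × 110.7708) = 109.3914

109.39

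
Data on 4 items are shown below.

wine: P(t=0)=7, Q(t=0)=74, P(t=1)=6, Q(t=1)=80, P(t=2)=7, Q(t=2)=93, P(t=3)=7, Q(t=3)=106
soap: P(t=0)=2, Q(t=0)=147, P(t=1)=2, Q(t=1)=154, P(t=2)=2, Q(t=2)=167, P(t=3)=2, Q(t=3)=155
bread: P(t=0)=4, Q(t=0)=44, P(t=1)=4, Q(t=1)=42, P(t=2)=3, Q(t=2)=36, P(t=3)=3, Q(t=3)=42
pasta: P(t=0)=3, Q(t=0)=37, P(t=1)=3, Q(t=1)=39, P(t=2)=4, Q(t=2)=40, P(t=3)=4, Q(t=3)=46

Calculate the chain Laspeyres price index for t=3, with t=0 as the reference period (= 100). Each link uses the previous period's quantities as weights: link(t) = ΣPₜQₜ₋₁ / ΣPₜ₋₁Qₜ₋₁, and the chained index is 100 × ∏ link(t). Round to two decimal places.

99.96

Link t=0→t=1:
ΣP(t=1)Q(t=0) = 6×74 + 2×147 + 4×44 + 3×37 = 444 + 294 + 176 + 111 = 1025
ΣP(t=0)Q(t=0) = 7×74 + 2×147 + 4×44 + 3×37 = 518 + 294 + 176 + 111 = 1099
link = 1025/1099 = 0.932666
Link t=1→t=2:
ΣP(t=2)Q(t=1) = 7×80 + 2×154 + 3×42 + 4×39 = 560 + 308 + 126 + 156 = 1150
ΣP(t=1)Q(t=1) = 6×80 + 2×154 + 4×42 + 3×39 = 480 + 308 + 168 + 117 = 1073
link = 1150/1073 = 1.071761
Link t=2→t=3:
ΣP(t=3)Q(t=2) = 7×93 + 2×167 + 3×36 + 4×40 = 651 + 334 + 108 + 160 = 1253
ΣP(t=2)Q(t=2) = 7×93 + 2×167 + 3×36 + 4×40 = 651 + 334 + 108 + 160 = 1253
link = 1253/1253 = 1.000000
Chained index = 100 × 0.932666 × 1.071761 × 1.000000 = 99.9595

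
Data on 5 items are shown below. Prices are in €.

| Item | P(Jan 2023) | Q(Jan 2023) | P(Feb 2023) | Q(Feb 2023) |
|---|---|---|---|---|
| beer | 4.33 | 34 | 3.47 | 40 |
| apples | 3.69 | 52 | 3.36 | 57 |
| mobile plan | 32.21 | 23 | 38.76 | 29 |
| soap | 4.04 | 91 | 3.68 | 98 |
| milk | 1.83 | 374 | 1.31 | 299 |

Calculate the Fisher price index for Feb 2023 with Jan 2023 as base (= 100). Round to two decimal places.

95.91

Laspeyres component (base-period weights):
ΣP(Feb 2023)Q(Jan 2023) = 3.47×34 + 3.36×52 + 38.76×23 + 3.68×91 + 1.31×374 = 117.98 + 174.72 + 891.48 + 334.88 + 489.94 = 2009
ΣP(Jan 2023)Q(Jan 2023) = 4.33×34 + 3.69×52 + 32.21×23 + 4.04×91 + 1.83×374 = 147.22 + 191.88 + 740.83 + 367.64 + 684.42 = 2131.99
L = 2009 / 2131.99 × 100 = 94.2312
Paasche component (current-period weights):
ΣP(Feb 2023)Q(Feb 2023) = 3.47×40 + 3.36×57 + 38.76×29 + 3.68×98 + 1.31×299 = 138.8 + 191.52 + 1124.04 + 360.64 + 391.69 = 2206.69
ΣP(Jan 2023)Q(Feb 2023) = 4.33×40 + 3.69×57 + 32.21×29 + 4.04×98 + 1.83×299 = 173.2 + 210.33 + 934.09 + 395.92 + 547.17 = 2260.71
P = 2206.69 / 2260.71 × 100 = 97.6105
Fisher = √(L × P) = √(94.2312 × 97.6105) = 95.9060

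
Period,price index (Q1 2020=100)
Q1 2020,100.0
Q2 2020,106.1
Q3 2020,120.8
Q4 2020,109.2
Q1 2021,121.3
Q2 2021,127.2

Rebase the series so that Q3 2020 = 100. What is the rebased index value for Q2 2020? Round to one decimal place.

Rebased(Q2 2020) = 106.1 / 120.8 × 100 = 87.8311

87.8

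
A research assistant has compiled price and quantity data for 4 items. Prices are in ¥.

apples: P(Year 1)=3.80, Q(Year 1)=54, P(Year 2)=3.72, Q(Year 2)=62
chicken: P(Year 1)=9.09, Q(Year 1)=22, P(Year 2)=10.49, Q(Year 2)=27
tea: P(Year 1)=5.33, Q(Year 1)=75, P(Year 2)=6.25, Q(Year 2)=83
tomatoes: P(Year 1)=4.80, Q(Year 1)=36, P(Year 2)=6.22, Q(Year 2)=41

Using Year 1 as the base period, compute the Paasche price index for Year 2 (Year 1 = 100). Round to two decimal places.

Paasche price index uses current-period quantities as weights.
ΣP(Year 2)·Q(Year 2) = 3.72×62 + 10.49×27 + 6.25×83 + 6.22×41 = 230.64 + 283.23 + 518.75 + 255.02 = 1287.64
ΣP(Year 1)·Q(Year 2) = 3.80×62 + 9.09×27 + 5.33×83 + 4.80×41 = 235.6 + 245.43 + 442.39 + 196.8 = 1120.22
Index = 1287.64 / 1120.22 × 100 = 114.9453

114.95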